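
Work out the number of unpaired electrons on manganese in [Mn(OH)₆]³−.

Each hydroxide is −1; balancing the −3 overall charge requires Mn(III).
Group 7 minus oxidation state 3 gives a d⁴ configuration.
The spin state decides the count: Hydroxide is a weak-field ligand for a first-row metal, so the complex is high-spin.
An octahedral high-spin d⁴ ion is t₂g³e_g¹, giving 4 unpaired electrons.

4 unpaired electrons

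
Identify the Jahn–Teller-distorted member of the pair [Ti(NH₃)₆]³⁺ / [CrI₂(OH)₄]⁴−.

[CrI₂(OH)₄]⁴−

[Ti(NH₃)₆]³⁺: Ammonia is neutral; balancing the +3 overall charge requires Ti(III). Titanium is a group-4 element; Ti(III) is therefore d¹. The d¹ configuration leaves the e_g set evenly filled (or empty) — no strong Jahn–Teller driving force.
[CrI₂(OH)₄]⁴−: Summing ligand charges against the −4 overall charge gives an oxidation state of +2 for chromium. Group 6 minus oxidation state 2 gives a d⁴ configuration. Hydroxide and iodide are weak-field ligands for a first-row metal, so the complex is high-spin. The t₂g³e_g¹ (high-spin) configuration has an unevenly filled e_g set; the Jahn–Teller theorem predicts a tetragonal distortion (typically axial elongation) to lift the degeneracy.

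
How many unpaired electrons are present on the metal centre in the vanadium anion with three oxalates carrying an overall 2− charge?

1

Summing ligand charges against the −2 overall charge gives an oxidation state of +4 for vanadium.
V sits in group 5, so the d-electron count is 5 − 4 = 1.
Counting donor atoms: 3×oxalate (bidentate) → 6 donors. Coordination number = 6.
In an octahedral field the d¹ configuration is t₂g¹e_g⁰ (only one arrangement possible), giving 1 unpaired electron.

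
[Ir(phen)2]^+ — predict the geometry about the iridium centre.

1,10-phenanthroline is neutral; balancing the +1 overall charge requires Ir(I).
Iridium is a group-9 element; Ir(I) is therefore d⁸.
Counting donor atoms: 2×1,10-phenanthroline (bidentate) → 4 donors. Coordination number = 4.
A 5d d⁸ ion has a large crystal-field splitting; square planar leaves the high-energy d_{x²−y²} orbital empty and maximises CFSE.

square planar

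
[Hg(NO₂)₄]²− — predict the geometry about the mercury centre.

Summing ligand charges against the −2 overall charge gives an oxidation state of +2 for mercury.
Mercury is a group-12 element; Hg(II) is therefore d¹⁰.
With 4 monodentate ligands the coordination number is 4.
A d¹⁰ ion has no crystal-field stabilisation preference between square planar and tetrahedral, so four ligands adopt the sterically favoured tetrahedral geometry.

tetrahedral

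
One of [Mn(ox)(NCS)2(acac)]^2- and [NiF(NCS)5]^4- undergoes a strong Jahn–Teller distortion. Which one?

[Mn(ox)(NCS)2(acac)]^2-: Summing ligand charges against the −2 overall charge gives an oxidation state of +3 for manganese. Mn sits in group 7, so the d-electron count is 7 − 3 = 4. Acetylacetonate, isothiocyanate, and oxalate are weak-field ligands for a first-row metal, so the complex is high-spin. The t₂g³e_g¹ (high-spin) configuration has an unevenly filled e_g set; the Jahn–Teller theorem predicts a tetragonal distortion (typically axial elongation) to lift the degeneracy.
[NiF(NCS)5]^4-: Each fluoride is −1; each isothiocyanate is −1; balancing the −4 overall charge requires Ni(II). Nickel is a group-10 element; Ni(II) is therefore d⁸. The d⁸ configuration leaves the e_g set evenly filled (or empty) — no strong Jahn–Teller driving force.

[Mn(ox)(NCS)2(acac)]^2-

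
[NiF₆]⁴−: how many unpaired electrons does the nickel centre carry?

Ligand charges: each fluoride is −1. With an overall charge of −4 the nickel centre must be in the +2 oxidation state.
Group 10 minus oxidation state 2 gives a d⁸ configuration.
In an octahedral field the d⁸ configuration is t₂g⁶e_g² (only one arrangement possible), giving 2 unpaired electrons.

2 unpaired electrons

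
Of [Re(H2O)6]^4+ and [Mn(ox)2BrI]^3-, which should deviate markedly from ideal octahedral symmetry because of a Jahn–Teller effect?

[Re(H2O)6]^4+: Ligand charges: water is neutral. With an overall charge of +4 the rhenium centre must be in the +4 oxidation state. Group 7 minus oxidation state 4 gives a d³ configuration. The d³ configuration leaves the e_g set evenly filled (or empty) — no strong Jahn–Teller driving force.
[Mn(ox)2BrI]^3-: Summing ligand charges against the −3 overall charge gives an oxidation state of +3 for manganese. Mn sits in group 7, so the d-electron count is 7 − 3 = 4. Bromide, iodide, and oxalate are weak-field ligands for a first-row metal, so the complex is high-spin. The t₂g³e_g¹ (high-spin) configuration has an unevenly filled e_g set; the Jahn–Teller theorem predicts a tetragonal distortion (typically axial elongation) to lift the degeneracy.

[Mn(ox)2BrI]^3-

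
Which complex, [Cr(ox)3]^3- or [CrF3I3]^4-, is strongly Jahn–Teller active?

[Cr(ox)3]^3-: Each oxalate is −2; balancing the −3 overall charge requires Cr(III). Cr sits in group 6, so the d-electron count is 6 − 3 = 3. The d³ configuration leaves the e_g set evenly filled (or empty) — no strong Jahn–Teller driving force.
[CrF3I3]^4-: Ligand charges: each fluoride is −1; each iodide is −1. With an overall charge of −4 the chromium centre must be in the +2 oxidation state. Cr sits in group 6, so the d-electron count is 6 − 2 = 4. Fluoride and iodide are weak-field ligands for a first-row metal, so the complex is high-spin. The t₂g³e_g¹ (high-spin) configuration has an unevenly filled e_g set; the Jahn–Teller theorem predicts a tetragonal distortion (typically axial elongation) to lift the degeneracy.

[CrF3I3]^4-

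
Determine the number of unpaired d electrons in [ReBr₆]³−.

2

Each bromide is −1; balancing the −3 overall charge requires Re(III).
Group 7 minus oxidation state 3 gives a d⁴ configuration.
The spin state decides the count: a 5d ion has a large Δₒ and is invariably low-spin.
An octahedral low-spin d⁴ ion is t₂g⁴e_g⁰, giving 2 unpaired electrons.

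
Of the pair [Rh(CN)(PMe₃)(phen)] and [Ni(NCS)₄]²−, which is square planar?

For [Rh(CN)(PMe₃)(phen)]: Each cyanide is −1; trimethylphosphine is neutral; 1,10-phenanthroline is neutral; balancing the 0 overall charge requires Rh(I). Rh sits in group 9, so the d-electron count is 9 − 1 = 8. A 4d d⁸ ion has a large crystal-field splitting; square planar leaves the high-energy d_{x²−y²} orbital empty and maximises CFSE. → square planar.
For [Ni(NCS)₄]²−: Each isothiocyanate is −1; balancing the −2 overall charge requires Ni(II). Nickel is a group-10 element; Ni(II) is therefore d⁸. Isothiocyanate is a weak-field ligand. With weak-field ligands the CFSE gain from square planar is small, so a 3d d⁸ ion takes the sterically preferred tetrahedral geometry. → tetrahedral.

[Rh(CN)(PMe₃)(phen)]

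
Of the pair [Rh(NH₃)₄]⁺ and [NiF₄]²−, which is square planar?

[Rh(NH₃)₄]⁺

For [Rh(NH₃)₄]⁺: Ligand charges: ammonia is neutral. With an overall charge of +1 the rhodium centre must be in the +1 oxidation state. Rh sits in group 9, so the d-electron count is 9 − 1 = 8. A 4d d⁸ ion has a large crystal-field splitting; square planar leaves the high-energy d_{x²−y²} orbital empty and maximises CFSE. → square planar.
For [NiF₄]²−: Each fluoride is −1; balancing the −2 overall charge requires Ni(II). Ni sits in group 10, so the d-electron count is 10 − 2 = 8. Fluoride is a weak-field ligand. With weak-field ligands the CFSE gain from square planar is small, so a 3d d⁸ ion takes the sterically preferred tetrahedral geometry. → tetrahedral.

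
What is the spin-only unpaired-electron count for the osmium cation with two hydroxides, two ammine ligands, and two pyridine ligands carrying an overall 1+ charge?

Ligand charges: each hydroxide is −1; ammonia is neutral; pyridine is neutral. With an overall charge of +1 the osmium centre must be in the +3 oxidation state.
Os sits in group 8, so the d-electron count is 8 − 3 = 5.
The spin state decides the count: a 5d ion has a large Δₒ and is invariably low-spin.
An octahedral low-spin d⁵ ion is t₂g⁵e_g⁰, giving 1 unpaired electron.

1 unpaired electron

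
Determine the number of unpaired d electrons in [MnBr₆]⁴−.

5 unpaired electrons

Summing ligand charges against the −4 overall charge gives an oxidation state of +2 for manganese.
Mn sits in group 7, so the d-electron count is 7 − 2 = 5.
The spin state decides the count: Bromide is a weak-field ligand for a first-row metal, so the complex is high-spin.
An octahedral high-spin d⁵ ion is t₂g³e_g², giving 5 unpaired electrons.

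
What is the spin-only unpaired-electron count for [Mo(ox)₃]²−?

Each oxalate is −2; balancing the −2 overall charge requires Mo(IV).
Mo sits in group 6, so the d-electron count is 6 − 4 = 2.
Counting donor atoms: 3×oxalate (bidentate) → 6 donors. Coordination number = 6.
In an octahedral field the d² configuration is t₂g²e_g⁰ (only one arrangement possible), giving 2 unpaired electrons.

2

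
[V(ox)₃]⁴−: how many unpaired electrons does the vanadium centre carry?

3 unpaired electrons

Summing ligand charges against the −4 overall charge gives an oxidation state of +2 for vanadium.
V sits in group 5, so the d-electron count is 5 − 2 = 3.
Counting donor atoms: 3×oxalate (bidentate) → 6 donors. Coordination number = 6.
In an octahedral field the d³ configuration is t₂g³e_g⁰ (only one arrangement possible), giving 3 unpaired electrons.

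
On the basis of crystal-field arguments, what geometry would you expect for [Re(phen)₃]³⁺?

octahedral

Summing ligand charges against the +3 overall charge gives an oxidation state of +3 for rhenium.
Rhenium is a group-7 element; Re(III) is therefore d⁴.
Counting donor atoms: 3×1,10-phenanthroline (bidentate) → 6 donors. Coordination number = 6.
Six donors around a single metal centre give an octahedral coordination sphere.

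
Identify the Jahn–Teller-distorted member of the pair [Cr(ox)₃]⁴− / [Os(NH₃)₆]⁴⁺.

[Cr(ox)₃]⁴−: Each oxalate is −2; balancing the −4 overall charge requires Cr(II). Chromium is a group-6 element; Cr(II) is therefore d⁴. Oxalate is a weak-field ligand for a first-row metal, so the complex is high-spin. The t₂g³e_g¹ (high-spin) configuration has an unevenly filled e_g set; the Jahn–Teller theorem predicts a tetragonal distortion (typically axial elongation) to lift the degeneracy.
[Os(NH₃)₆]⁴⁺: Ligand charges: ammonia is neutral. With an overall charge of +4 the osmium centre must be in the +4 oxidation state. Osmium is a group-8 element; Os(IV) is therefore d⁴. A 5d ion has a large Δₒ and is invariably low-spin. The d⁴ configuration leaves the e_g set evenly filled (or empty) — no strong Jahn–Teller driving force.

[Cr(ox)₃]⁴−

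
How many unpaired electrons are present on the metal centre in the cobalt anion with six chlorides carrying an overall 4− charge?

3

Ligand charges: each chloride is −1. With an overall charge of −4 the cobalt centre must be in the +2 oxidation state.
Co sits in group 9, so the d-electron count is 9 − 2 = 7.
The spin state decides the count: Chloride is a weak-field ligand for a first-row metal, so the complex is high-spin.
An octahedral high-spin d⁷ ion is t₂g⁵e_g², giving 3 unpaired electrons.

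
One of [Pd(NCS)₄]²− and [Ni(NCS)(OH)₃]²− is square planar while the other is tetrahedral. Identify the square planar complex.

For [Pd(NCS)₄]²−: Ligand charges: each isothiocyanate is −1. With an overall charge of −2 the palladium centre must be in the +2 oxidation state. Group 10 minus oxidation state 2 gives a d⁸ configuration. A 4d d⁸ ion has a large crystal-field splitting; square planar leaves the high-energy d_{x²−y²} orbital empty and maximises CFSE. → square planar.
For [Ni(NCS)(OH)₃]²−: Summing ligand charges against the −2 overall charge gives an oxidation state of +2 for nickel. Ni sits in group 10, so the d-electron count is 10 − 2 = 8. Hydroxide and isothiocyanate are weak-field ligands. With weak-field ligands the CFSE gain from square planar is small, so a 3d d⁸ ion takes the sterically preferred tetrahedral geometry. → tetrahedral.

[Pd(NCS)₄]²−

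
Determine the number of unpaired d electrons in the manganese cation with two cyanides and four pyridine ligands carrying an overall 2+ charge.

Ligand charges: each cyanide is −1; pyridine is neutral. With an overall charge of +2 the manganese centre must be in the +4 oxidation state.
Group 7 minus oxidation state 4 gives a d³ configuration.
In an octahedral field the d³ configuration is t₂g³e_g⁰ (only one arrangement possible), giving 3 unpaired electrons.

3 unpaired electrons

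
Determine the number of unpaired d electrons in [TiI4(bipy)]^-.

Ligand charges: each iodide is −1; 2,2′-bipyridine is neutral. With an overall charge of −1 the titanium centre must be in the +3 oxidation state.
Titanium is a group-4 element; Ti(III) is therefore d¹.
Counting donor atoms: 4×iodide (monodentate) → 4 donors; 1×2,2′-bipyridine (bidentate) → 2 donors. Coordination number = 6.
In an octahedral field the d¹ configuration is t₂g¹e_g⁰ (only one arrangement possible), giving 1 unpaired electron.

1 unpaired electron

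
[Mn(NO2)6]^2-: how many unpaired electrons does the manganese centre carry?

Ligand charges: each nitro (N-bound nitrite) is −1. With an overall charge of −2 the manganese centre must be in the +4 oxidation state.
Mn sits in group 7, so the d-electron count is 7 − 4 = 3.
In an octahedral field the d³ configuration is t₂g³e_g⁰ (only one arrangement possible), giving 3 unpaired electrons.

3 unpaired electrons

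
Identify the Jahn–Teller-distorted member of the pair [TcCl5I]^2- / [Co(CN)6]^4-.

[TcCl5I]^2-: Each chloride is −1; each iodide is −1; balancing the −2 overall charge requires Tc(IV). Tc sits in group 7, so the d-electron count is 7 − 4 = 3. The d³ configuration leaves the e_g set evenly filled (or empty) — no strong Jahn–Teller driving force.
[Co(CN)6]^4-: Summing ligand charges against the −4 overall charge gives an oxidation state of +2 for cobalt. Cobalt is a group-9 element; Co(II) is therefore d⁷. Cyanide is a strong-field ligand (high in the spectrochemical series) for a first-row metal, so the complex is low-spin. The t₂g⁶e_g¹ (low-spin) configuration has an unevenly filled e_g set; the Jahn–Teller theorem predicts a tetragonal distortion (typically axial elongation) to lift the degeneracy.

[Co(CN)6]^4-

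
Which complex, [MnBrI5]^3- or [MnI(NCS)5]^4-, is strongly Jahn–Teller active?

[MnBrI5]^3-

[MnBrI5]^3-: Each bromide is −1; each iodide is −1; balancing the −3 overall charge requires Mn(III). Group 7 minus oxidation state 3 gives a d⁴ configuration. Bromide and iodide are weak-field ligands for a first-row metal, so the complex is high-spin. The t₂g³e_g¹ (high-spin) configuration has an unevenly filled e_g set; the Jahn–Teller theorem predicts a tetragonal distortion (typically axial elongation) to lift the degeneracy.
[MnI(NCS)5]^4-: Summing ligand charges against the −4 overall charge gives an oxidation state of +2 for manganese. Manganese is a group-7 element; Mn(II) is therefore d⁵. Iodide and isothiocyanate are weak-field ligands for a first-row metal, so the complex is high-spin. The d⁵ configuration leaves the e_g set evenly filled (or empty) — no strong Jahn–Teller driving force.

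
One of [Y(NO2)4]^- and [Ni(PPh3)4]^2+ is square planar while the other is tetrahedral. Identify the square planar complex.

[Ni(PPh3)4]^2+

For [Y(NO2)4]^-: Ligand charges: each nitro (N-bound nitrite) is −1. With an overall charge of −1 the yttrium centre must be in the +3 oxidation state. Group 3 minus oxidation state 3 gives a d⁰ configuration. A d⁰ ion has no crystal-field stabilisation preference between square planar and tetrahedral, so four ligands adopt the sterically favoured tetrahedral geometry. → tetrahedral.
For [Ni(PPh3)4]^2+: Triphenylphosphine is neutral; balancing the +2 overall charge requires Ni(II). Ni sits in group 10, so the d-electron count is 10 − 2 = 8. Triphenylphosphine is a strong-field ligand (high in the spectrochemical series). A 3d d⁸ ion with strong-field ligands gains enough CFSE to favour square planar over tetrahedral. → square planar.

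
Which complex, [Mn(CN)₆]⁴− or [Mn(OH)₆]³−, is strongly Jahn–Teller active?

[Mn(OH)₆]³−

[Mn(CN)₆]⁴−: Ligand charges: each cyanide is −1. With an overall charge of −4 the manganese centre must be in the +2 oxidation state. Mn sits in group 7, so the d-electron count is 7 − 2 = 5. Cyanide is a strong-field ligand (high in the spectrochemical series) for a first-row metal, so the complex is low-spin. The d⁵ configuration leaves the e_g set evenly filled (or empty) — no strong Jahn–Teller driving force.
[Mn(OH)₆]³−: Each hydroxide is −1; balancing the −3 overall charge requires Mn(III). Mn sits in group 7, so the d-electron count is 7 − 3 = 4. Hydroxide is a weak-field ligand for a first-row metal, so the complex is high-spin. The t₂g³e_g¹ (high-spin) configuration has an unevenly filled e_g set; the Jahn–Teller theorem predicts a tetragonal distortion (typically axial elongation) to lift the degeneracy.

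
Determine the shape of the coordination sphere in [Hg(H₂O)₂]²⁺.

linear

Ligand charges: water is neutral. With an overall charge of +2 the mercury centre must be in the +2 oxidation state.
Group 12 minus oxidation state 2 gives a d¹⁰ configuration.
With 2 monodentate ligands the coordination number is 2.
A d¹⁰ ion with only two ligands adopts a linear arrangement (sp hybridisation; no CFSE preference).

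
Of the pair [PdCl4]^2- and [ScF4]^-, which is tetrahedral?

For [PdCl4]^2-: Summing ligand charges against the −2 overall charge gives an oxidation state of +2 for palladium. Palladium is a group-10 element; Pd(II) is therefore d⁸. A 4d d⁸ ion has a large crystal-field splitting; square planar leaves the high-energy d_{x²−y²} orbital empty and maximises CFSE. → square planar.
For [ScF4]^-: Ligand charges: each fluoride is −1. With an overall charge of −1 the scandium centre must be in the +3 oxidation state. Group 3 minus oxidation state 3 gives a d⁰ configuration. A d⁰ ion has no crystal-field stabilisation preference between square planar and tetrahedral, so four ligands adopt the sterically favoured tetrahedral geometry. → tetrahedral.

[ScF4]^-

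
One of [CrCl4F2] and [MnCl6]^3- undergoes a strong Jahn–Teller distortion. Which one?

[CrCl4F2]: Summing ligand charges against the 0 overall charge gives an oxidation state of +6 for chromium. Cr sits in group 6, so the d-electron count is 6 − 6 = 0. The d⁰ configuration leaves the e_g set evenly filled (or empty) — no strong Jahn–Teller driving force.
[MnCl6]^3-: Summing ligand charges against the −3 overall charge gives an oxidation state of +3 for manganese. Mn sits in group 7, so the d-electron count is 7 − 3 = 4. Chloride is a weak-field ligand for a first-row metal, so the complex is high-spin. The t₂g³e_g¹ (high-spin) configuration has an unevenly filled e_g set; the Jahn–Teller theorem predicts a tetragonal distortion (typically axial elongation) to lift the degeneracy.

[MnCl6]^3-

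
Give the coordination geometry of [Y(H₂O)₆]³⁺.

octahedral

Summing ligand charges against the +3 overall charge gives an oxidation state of +3 for yttrium.
Yttrium is a group-3 element; Y(III) is therefore d⁰.
With 6 monodentate ligands the coordination number is 6.
Six donors around a single metal centre give an octahedral coordination sphere.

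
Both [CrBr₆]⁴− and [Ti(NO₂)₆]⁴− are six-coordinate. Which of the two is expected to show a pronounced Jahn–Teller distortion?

[CrBr₆]⁴−: Ligand charges: each bromide is −1. With an overall charge of −4 the chromium centre must be in the +2 oxidation state. Group 6 minus oxidation state 2 gives a d⁴ configuration. Bromide is a weak-field ligand for a first-row metal, so the complex is high-spin. The t₂g³e_g¹ (high-spin) configuration has an unevenly filled e_g set; the Jahn–Teller theorem predicts a tetragonal distortion (typically axial elongation) to lift the degeneracy.
[Ti(NO₂)₆]⁴−: Ligand charges: each nitro (N-bound nitrite) is −1. With an overall charge of −4 the titanium centre must be in the +2 oxidation state. Titanium is a group-4 element; Ti(II) is therefore d². The d² configuration leaves the e_g set evenly filled (or empty) — no strong Jahn–Teller driving force.

[CrBr₆]⁴−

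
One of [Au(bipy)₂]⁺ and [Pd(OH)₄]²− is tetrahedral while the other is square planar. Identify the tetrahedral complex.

For [Au(bipy)₂]⁺: Summing ligand charges against the +1 overall charge gives an oxidation state of +1 for gold. Au sits in group 11, so the d-electron count is 11 − 1 = 10. A d¹⁰ ion has no crystal-field stabilisation preference between square planar and tetrahedral, so four ligands adopt the sterically favoured tetrahedral geometry. → tetrahedral.
For [Pd(OH)₄]²−: Summing ligand charges against the −2 overall charge gives an oxidation state of +2 for palladium. Group 10 minus oxidation state 2 gives a d⁸ configuration. A 4d d⁸ ion has a large crystal-field splitting; square planar leaves the high-energy d_{x²−y²} orbital empty and maximises CFSE. → square planar.

[Au(bipy)₂]⁺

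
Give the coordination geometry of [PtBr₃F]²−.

Ligand charges: each bromide is −1; each fluoride is −1. With an overall charge of −2 the platinum centre must be in the +2 oxidation state.
Platinum is a group-10 element; Pt(II) is therefore d⁸.
With 4 monodentate ligands the coordination number is 4.
A 5d d⁸ ion has a large crystal-field splitting; square planar leaves the high-energy d_{x²−y²} orbital empty and maximises CFSE.

square planar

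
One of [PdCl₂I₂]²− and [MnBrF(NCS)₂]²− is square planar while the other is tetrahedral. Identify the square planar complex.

[PdCl₂I₂]²−

For [PdCl₂I₂]²−: Summing ligand charges against the −2 overall charge gives an oxidation state of +2 for palladium. Palladium is a group-10 element; Pd(II) is therefore d⁸. A 4d d⁸ ion has a large crystal-field splitting; square planar leaves the high-energy d_{x²−y²} orbital empty and maximises CFSE. → square planar.
For [MnBrF(NCS)₂]²−: Ligand charges: each bromide is −1; each fluoride is −1; each isothiocyanate is −1. With an overall charge of −2 the manganese centre must be in the +2 oxidation state. Group 7 minus oxidation state 2 gives a d⁵ configuration. A high-spin d⁵ ion has zero CFSE in either geometry, so four ligands adopt the sterically favoured tetrahedral geometry. → tetrahedral.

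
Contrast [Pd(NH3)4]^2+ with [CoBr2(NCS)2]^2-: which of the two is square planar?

[Pd(NH3)4]^2+

For [Pd(NH3)4]^2+: Ammonia is neutral; balancing the +2 overall charge requires Pd(II). Group 10 minus oxidation state 2 gives a d⁸ configuration. A 4d d⁸ ion has a large crystal-field splitting; square planar leaves the high-energy d_{x²−y²} orbital empty and maximises CFSE. → square planar.
For [CoBr2(NCS)2]^2-: Each bromide is −1; each isothiocyanate is −1; balancing the −2 overall charge requires Co(II). Cobalt is a group-9 element; Co(II) is therefore d⁷. For a high-spin 3d d⁷ ion with weak-field ligands the small Δₜ gives little square-planar CFSE advantage, so four ligands adopt the sterically favoured tetrahedral geometry. → tetrahedral.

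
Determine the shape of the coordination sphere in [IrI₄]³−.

square planar

Ligand charges: each iodide is −1. With an overall charge of −3 the iridium centre must be in the +1 oxidation state.
Ir sits in group 9, so the d-electron count is 9 − 1 = 8.
With 4 monodentate ligands the coordination number is 4.
A 5d d⁸ ion has a large crystal-field splitting; square planar leaves the high-energy d_{x²−y²} orbital empty and maximises CFSE.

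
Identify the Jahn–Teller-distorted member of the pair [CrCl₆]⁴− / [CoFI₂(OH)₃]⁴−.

[CrCl₆]⁴−

[CrCl₆]⁴−: Each chloride is −1; balancing the −4 overall charge requires Cr(II). Chromium is a group-6 element; Cr(II) is therefore d⁴. Chloride is a weak-field ligand for a first-row metal, so the complex is high-spin. The t₂g³e_g¹ (high-spin) configuration has an unevenly filled e_g set; the Jahn–Teller theorem predicts a tetragonal distortion (typically axial elongation) to lift the degeneracy.
[CoFI₂(OH)₃]⁴−: Each fluoride is −1; each iodide is −1; each hydroxide is −1; balancing the −4 overall charge requires Co(II). Cobalt is a group-9 element; Co(II) is therefore d⁷. Fluoride, hydroxide, and iodide are weak-field ligands for a first-row metal, so the complex is high-spin. The d⁷ configuration leaves the e_g set evenly filled (or empty) — no strong Jahn–Teller driving force.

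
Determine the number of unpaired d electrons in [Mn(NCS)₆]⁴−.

5

Each isothiocyanate is −1; balancing the −4 overall charge requires Mn(II).
Mn sits in group 7, so the d-electron count is 7 − 2 = 5.
The spin state decides the count: Isothiocyanate is a weak-field ligand for a first-row metal, so the complex is high-spin.
An octahedral high-spin d⁵ ion is t₂g³e_g², giving 5 unpaired electrons.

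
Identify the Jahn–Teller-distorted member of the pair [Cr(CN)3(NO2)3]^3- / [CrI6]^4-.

[Cr(CN)3(NO2)3]^3-: Ligand charges: each cyanide is −1; each nitro (N-bound nitrite) is −1. With an overall charge of −3 the chromium centre must be in the +3 oxidation state. Chromium is a group-6 element; Cr(III) is therefore d³. The d³ configuration leaves the e_g set evenly filled (or empty) — no strong Jahn–Teller driving force.
[CrI6]^4-: Summing ligand charges against the −4 overall charge gives an oxidation state of +2 for chromium. Chromium is a group-6 element; Cr(II) is therefore d⁴. Iodide is a weak-field ligand for a first-row metal, so the complex is high-spin. The t₂g³e_g¹ (high-spin) configuration has an unevenly filled e_g set; the Jahn–Teller theorem predicts a tetragonal distortion (typically axial elongation) to lift the degeneracy.

[CrI6]^4-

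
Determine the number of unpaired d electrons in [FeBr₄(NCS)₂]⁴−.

4 unpaired electrons

Each bromide is −1; each isothiocyanate is −1; balancing the −4 overall charge requires Fe(II).
Group 8 minus oxidation state 2 gives a d⁶ configuration.
The spin state decides the count: Bromide and isothiocyanate are weak-field ligands for a first-row metal, so the complex is high-spin.
An octahedral high-spin d⁶ ion is t₂g⁴e_g², giving 4 unpaired electrons.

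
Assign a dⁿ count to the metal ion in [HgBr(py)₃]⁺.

Each bromide is −1; pyridine is neutral; balancing the +1 overall charge requires Hg(II).
Hg sits in group 12, so the d-electron count is 12 − 2 = 10.

d10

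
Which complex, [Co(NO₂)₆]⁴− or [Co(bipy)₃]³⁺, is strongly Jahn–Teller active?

[Co(NO₂)₆]⁴−

[Co(NO₂)₆]⁴−: Ligand charges: each nitro (N-bound nitrite) is −1. With an overall charge of −4 the cobalt centre must be in the +2 oxidation state. Cobalt is a group-9 element; Co(II) is therefore d⁷. Nitro (N-bound nitrite) is a strong-field ligand (high in the spectrochemical series) for a first-row metal, so the complex is low-spin. The t₂g⁶e_g¹ (low-spin) configuration has an unevenly filled e_g set; the Jahn–Teller theorem predicts a tetragonal distortion (typically axial elongation) to lift the degeneracy.
[Co(bipy)₃]³⁺: Summing ligand charges against the +3 overall charge gives an oxidation state of +3 for cobalt. Cobalt is a group-9 element; Co(III) is therefore d⁶. Co(III) has an exceptionally large octahedral splitting and is low-spin with essentially every ligand except fluoride. The d⁶ configuration leaves the e_g set evenly filled (or empty) — no strong Jahn–Teller driving force.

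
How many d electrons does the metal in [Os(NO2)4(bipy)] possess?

Ligand charges: each nitro (N-bound nitrite) is −1; 2,2′-bipyridine is neutral. With an overall charge of 0 the osmium centre must be in the +4 oxidation state.
Os sits in group 8, so the d-electron count is 8 − 4 = 4.

d⁴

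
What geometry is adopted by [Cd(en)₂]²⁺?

tetrahedral

Ethylenediamine is neutral; balancing the +2 overall charge requires Cd(II).
Group 12 minus oxidation state 2 gives a d¹⁰ configuration.
Counting donor atoms: 2×ethylenediamine (bidentate) → 4 donors. Coordination number = 4.
A d¹⁰ ion has no crystal-field stabilisation preference between square planar and tetrahedral, so four ligands adopt the sterically favoured tetrahedral geometry.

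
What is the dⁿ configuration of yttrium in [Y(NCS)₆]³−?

d⁰

Ligand charges: each isothiocyanate is −1. With an overall charge of −3 the yttrium centre must be in the +3 oxidation state.
Y sits in group 3, so the d-electron count is 3 − 3 = 0.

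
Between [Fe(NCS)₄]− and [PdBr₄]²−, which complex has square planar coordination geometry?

For [Fe(NCS)₄]−: Ligand charges: each isothiocyanate is −1. With an overall charge of −1 the iron centre must be in the +3 oxidation state. Fe sits in group 8, so the d-electron count is 8 − 3 = 5. A high-spin d⁵ ion has zero CFSE in either geometry, so four ligands adopt the sterically favoured tetrahedral geometry. → tetrahedral.
For [PdBr₄]²−: Ligand charges: each bromide is −1. With an overall charge of −2 the palladium centre must be in the +2 oxidation state. Pd sits in group 10, so the d-electron count is 10 − 2 = 8. A 4d d⁸ ion has a large crystal-field splitting; square planar leaves the high-energy d_{x²−y²} orbital empty and maximises CFSE. → square planar.

[PdBr₄]²−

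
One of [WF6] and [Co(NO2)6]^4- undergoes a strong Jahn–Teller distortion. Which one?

[Co(NO2)6]^4-

[WF6]: Summing ligand charges against the 0 overall charge gives an oxidation state of +6 for tungsten. Tungsten is a group-6 element; W(VI) is therefore d⁰. The d⁰ configuration leaves the e_g set evenly filled (or empty) — no strong Jahn–Teller driving force.
[Co(NO2)6]^4-: Ligand charges: each nitro (N-bound nitrite) is −1. With an overall charge of −4 the cobalt centre must be in the +2 oxidation state. Cobalt is a group-9 element; Co(II) is therefore d⁷. Nitro (N-bound nitrite) is a strong-field ligand (high in the spectrochemical series) for a first-row metal, so the complex is low-spin. The t₂g⁶e_g¹ (low-spin) configuration has an unevenly filled e_g set; the Jahn–Teller theorem predicts a tetragonal distortion (typically axial elongation) to lift the degeneracy.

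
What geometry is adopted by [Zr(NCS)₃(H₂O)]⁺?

Summing ligand charges against the +1 overall charge gives an oxidation state of +4 for zirconium.
Group 4 minus oxidation state 4 gives a d⁰ configuration.
With 4 monodentate ligands the coordination number is 4.
A d⁰ ion has no crystal-field stabilisation preference between square planar and tetrahedral, so four ligands adopt the sterically favoured tetrahedral geometry.

tetrahedral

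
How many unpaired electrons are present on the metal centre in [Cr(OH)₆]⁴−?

4 unpaired electrons

Summing ligand charges against the −4 overall charge gives an oxidation state of +2 for chromium.
Chromium is a group-6 element; Cr(II) is therefore d⁴.
The spin state decides the count: Hydroxide is a weak-field ligand for a first-row metal, so the complex is high-spin.
An octahedral high-spin d⁴ ion is t₂g³e_g¹, giving 4 unpaired electrons.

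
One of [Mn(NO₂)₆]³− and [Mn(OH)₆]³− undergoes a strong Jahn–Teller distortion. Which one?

[Mn(NO₂)₆]³−: Ligand charges: each nitro (N-bound nitrite) is −1. With an overall charge of −3 the manganese centre must be in the +3 oxidation state. Mn sits in group 7, so the d-electron count is 7 − 3 = 4. Nitro (N-bound nitrite) is a strong-field ligand (high in the spectrochemical series) for a first-row metal, so the complex is low-spin. The d⁴ configuration leaves the e_g set evenly filled (or empty) — no strong Jahn–Teller driving force.
[Mn(OH)₆]³−: Summing ligand charges against the −3 overall charge gives an oxidation state of +3 for manganese. Manganese is a group-7 element; Mn(III) is therefore d⁴. Hydroxide is a weak-field ligand for a first-row metal, so the complex is high-spin. The t₂g³e_g¹ (high-spin) configuration has an unevenly filled e_g set; the Jahn–Teller theorem predicts a tetragonal distortion (typically axial elongation) to lift the degeneracy.

[Mn(OH)₆]³−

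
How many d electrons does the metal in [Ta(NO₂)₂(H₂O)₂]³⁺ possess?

Summing ligand charges against the +3 overall charge gives an oxidation state of +5 for tantalum.
Group 5 minus oxidation state 5 gives a d⁰ configuration.

d0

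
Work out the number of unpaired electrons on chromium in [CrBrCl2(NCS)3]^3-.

3 unpaired electrons

Each bromide is −1; each chloride is −1; each isothiocyanate is −1; balancing the −3 overall charge requires Cr(III).
Cr sits in group 6, so the d-electron count is 6 − 3 = 3.
In an octahedral field the d³ configuration is t₂g³e_g⁰ (only one arrangement possible), giving 3 unpaired electrons.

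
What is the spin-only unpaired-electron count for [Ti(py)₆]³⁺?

Ligand charges: pyridine is neutral. With an overall charge of +3 the titanium centre must be in the +3 oxidation state.
Group 4 minus oxidation state 3 gives a d¹ configuration.
In an octahedral field the d¹ configuration is t₂g¹e_g⁰ (only one arrangement possible), giving 1 unpaired electron.

1 unpaired electron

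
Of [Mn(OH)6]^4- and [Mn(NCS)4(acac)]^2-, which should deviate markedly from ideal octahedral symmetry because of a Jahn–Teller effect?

[Mn(NCS)4(acac)]^2-

[Mn(OH)6]^4-: Summing ligand charges against the −4 overall charge gives an oxidation state of +2 for manganese. Mn sits in group 7, so the d-electron count is 7 − 2 = 5. Hydroxide is a weak-field ligand for a first-row metal, so the complex is high-spin. The d⁵ configuration leaves the e_g set evenly filled (or empty) — no strong Jahn–Teller driving force.
[Mn(NCS)4(acac)]^2-: Summing ligand charges against the −2 overall charge gives an oxidation state of +3 for manganese. Manganese is a group-7 element; Mn(III) is therefore d⁴. Acetylacetonate and isothiocyanate are weak-field ligands for a first-row metal, so the complex is high-spin. The t₂g³e_g¹ (high-spin) configuration has an unevenly filled e_g set; the Jahn–Teller theorem predicts a tetragonal distortion (typically axial elongation) to lift the degeneracy.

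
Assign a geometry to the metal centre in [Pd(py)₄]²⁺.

Pyridine is neutral; balancing the +2 overall charge requires Pd(II).
Group 10 minus oxidation state 2 gives a d⁸ configuration.
Coordination number: 4.
A 4d d⁸ ion has a large crystal-field splitting; square planar leaves the high-energy d_{x²−y²} orbital empty and maximises CFSE.

square planar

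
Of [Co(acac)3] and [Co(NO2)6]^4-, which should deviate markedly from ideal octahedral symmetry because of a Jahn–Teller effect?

[Co(acac)3]: Summing ligand charges against the 0 overall charge gives an oxidation state of +3 for cobalt. Cobalt is a group-9 element; Co(III) is therefore d⁶. Co(III) has an exceptionally large octahedral splitting and is low-spin with essentially every ligand except fluoride. The d⁶ configuration leaves the e_g set evenly filled (or empty) — no strong Jahn–Teller driving force.
[Co(NO2)6]^4-: Each nitro (N-bound nitrite) is −1; balancing the −4 overall charge requires Co(II). Cobalt is a group-9 element; Co(II) is therefore d⁷. Nitro (N-bound nitrite) is a strong-field ligand (high in the spectrochemical series) for a first-row metal, so the complex is low-spin. The t₂g⁶e_g¹ (low-spin) configuration has an unevenly filled e_g set; the Jahn–Teller theorem predicts a tetragonal distortion (typically axial elongation) to lift the degeneracy.

[Co(NO2)6]^4-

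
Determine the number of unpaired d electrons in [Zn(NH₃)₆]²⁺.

0 unpaired electrons

Ligand charges: ammonia is neutral. With an overall charge of +2 the zinc centre must be in the +2 oxidation state.
Zn sits in group 12, so the d-electron count is 12 − 2 = 10.
In an octahedral field the d¹⁰ configuration is t₂g⁶e_g⁴, giving 0 unpaired electrons.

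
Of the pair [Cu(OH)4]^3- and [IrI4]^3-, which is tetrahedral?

For [Cu(OH)4]^3-: Each hydroxide is −1; balancing the −3 overall charge requires Cu(I). Group 11 minus oxidation state 1 gives a d¹⁰ configuration. A d¹⁰ ion has no crystal-field stabilisation preference between square planar and tetrahedral, so four ligands adopt the sterically favoured tetrahedral geometry. → tetrahedral.
For [IrI4]^3-: Summing ligand charges against the −3 overall charge gives an oxidation state of +1 for iridium. Iridium is a group-9 element; Ir(I) is therefore d⁸. A 5d d⁸ ion has a large crystal-field splitting; square planar leaves the high-energy d_{x²−y²} orbital empty and maximises CFSE. → square planar.

[Cu(OH)4]^3-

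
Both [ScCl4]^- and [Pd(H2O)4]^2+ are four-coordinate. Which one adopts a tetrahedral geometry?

[ScCl4]^-

For [ScCl4]^-: Ligand charges: each chloride is −1. With an overall charge of −1 the scandium centre must be in the +3 oxidation state. Scandium is a group-3 element; Sc(III) is therefore d⁰. A d⁰ ion has no crystal-field stabilisation preference between square planar and tetrahedral, so four ligands adopt the sterically favoured tetrahedral geometry. → tetrahedral.
For [Pd(H2O)4]^2+: Summing ligand charges against the +2 overall charge gives an oxidation state of +2 for palladium. Group 10 minus oxidation state 2 gives a d⁸ configuration. A 4d d⁸ ion has a large crystal-field splitting; square planar leaves the high-energy d_{x²−y²} orbital empty and maximises CFSE. → square planar.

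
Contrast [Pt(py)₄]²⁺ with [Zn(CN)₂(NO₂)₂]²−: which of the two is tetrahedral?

[Zn(CN)₂(NO₂)₂]²−

For [Pt(py)₄]²⁺: Summing ligand charges against the +2 overall charge gives an oxidation state of +2 for platinum. Pt sits in group 10, so the d-electron count is 10 − 2 = 8. A 5d d⁸ ion has a large crystal-field splitting; square planar leaves the high-energy d_{x²−y²} orbital empty and maximises CFSE. → square planar.
For [Zn(CN)₂(NO₂)₂]²−: Summing ligand charges against the −2 overall charge gives an oxidation state of +2 for zinc. Zinc is a group-12 element; Zn(II) is therefore d¹⁰. A d¹⁰ ion has no crystal-field stabilisation preference between square planar and tetrahedral, so four ligands adopt the sterically favoured tetrahedral geometry. → tetrahedral.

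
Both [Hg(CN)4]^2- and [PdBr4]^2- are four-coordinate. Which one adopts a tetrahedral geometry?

[Hg(CN)4]^2-

For [Hg(CN)4]^2-: Ligand charges: each cyanide is −1. With an overall charge of −2 the mercury centre must be in the +2 oxidation state. Group 12 minus oxidation state 2 gives a d¹⁰ configuration. A d¹⁰ ion has no crystal-field stabilisation preference between square planar and tetrahedral, so four ligands adopt the sterically favoured tetrahedral geometry. → tetrahedral.
For [PdBr4]^2-: Ligand charges: each bromide is −1. With an overall charge of −2 the palladium centre must be in the +2 oxidation state. Palladium is a group-10 element; Pd(II) is therefore d⁸. A 4d d⁸ ion has a large crystal-field splitting; square planar leaves the high-energy d_{x²−y²} orbital empty and maximises CFSE. → square planar.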